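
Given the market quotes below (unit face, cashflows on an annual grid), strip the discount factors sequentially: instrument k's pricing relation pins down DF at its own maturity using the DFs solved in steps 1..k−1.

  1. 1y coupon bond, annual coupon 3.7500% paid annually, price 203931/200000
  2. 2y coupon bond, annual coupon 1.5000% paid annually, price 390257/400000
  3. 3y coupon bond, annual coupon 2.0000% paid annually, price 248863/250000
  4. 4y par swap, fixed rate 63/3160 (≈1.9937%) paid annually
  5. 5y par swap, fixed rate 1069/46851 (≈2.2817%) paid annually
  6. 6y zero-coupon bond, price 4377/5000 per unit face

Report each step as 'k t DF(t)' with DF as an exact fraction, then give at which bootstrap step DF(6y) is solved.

1 1 2457/2500
2 2 9467/10000
3 3 9381/10000
4 4 2311/2500
5 5 8931/10000
6 6 4377/5000
DF(6y) is solved at step 6

step 1 [1y] bond c/1=3/80: DF=(203931/200000 − 3/80·(0))/(1+3/80) = 2457/2500 ≈ 0.982800
step 2 [2y] bond c/1=3/200: DF=(390257/400000 − 3/200·(0.982800))/(1+3/200) = 9467/10000 ≈ 0.946700
step 3 [3y] bond c/1=1/50: DF=(248863/250000 − 1/50·(0.982800+0.946700))/(1+1/50) = 9381/10000 ≈ 0.938100
step 4 [4y] swap r/1=63/3160: DF=(1 − 63/3160·(0.982800+0.946700+0.938100))/(1+63/3160) = 2311/2500 ≈ 0.924400
step 5 [5y] swap r/1=1069/46851: DF=(1 − 1069/46851·(0.982800+0.946700+0.938100+0.924400))/(1+1069/46851) = 8931/10000 ≈ 0.893100
step 6 [6y] zero: DF = P = 4377/5000 ≈ 0.875400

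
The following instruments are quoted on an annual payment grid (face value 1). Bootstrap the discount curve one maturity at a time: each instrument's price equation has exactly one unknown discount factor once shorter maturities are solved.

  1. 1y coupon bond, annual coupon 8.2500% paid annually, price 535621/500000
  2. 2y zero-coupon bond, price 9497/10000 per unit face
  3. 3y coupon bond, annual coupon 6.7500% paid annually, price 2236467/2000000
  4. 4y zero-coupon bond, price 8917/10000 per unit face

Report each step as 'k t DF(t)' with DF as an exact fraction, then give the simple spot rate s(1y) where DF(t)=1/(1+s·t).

step 1 [1y] bond c/1=33/400: DF=(535621/500000 − 33/400·(0))/(1+33/400) = 1237/1250 ≈ 0.989600
step 2 [2y] zero: DF = P = 9497/10000 ≈ 0.949700
step 3 [3y] bond c/1=27/400: DF=(2236467/2000000 − 27/400·(0.989600+0.949700))/(1+27/400) = 9249/10000 ≈ 0.924900
step 4 [4y] zero: DF = P = 8917/10000 ≈ 0.891700

1 1 1237/1250
2 2 9497/10000
3 3 9249/10000
4 4 8917/10000
s(1y) = (1/(1237/1250) − 1)/(1) = 13/1237 ≈ 1.0509%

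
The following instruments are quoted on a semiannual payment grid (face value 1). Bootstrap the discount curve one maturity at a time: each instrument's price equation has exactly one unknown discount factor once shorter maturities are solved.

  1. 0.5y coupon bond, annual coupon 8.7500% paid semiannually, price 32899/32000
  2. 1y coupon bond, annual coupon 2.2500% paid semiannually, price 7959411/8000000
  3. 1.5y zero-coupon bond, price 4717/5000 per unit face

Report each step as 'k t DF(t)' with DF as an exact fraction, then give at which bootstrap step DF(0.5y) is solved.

step 1 [0.5y] bond c/2=7/160: DF=(32899/32000 − 7/160·(0))/(1+7/160) = 197/200 ≈ 0.985000
step 2 [1y] bond c/2=9/800: DF=(7959411/8000000 − 9/800·(0.985000))/(1+9/800) = 9729/10000 ≈ 0.972900
step 3 [1.5y] zero: DF = P = 4717/5000 ≈ 0.943400

1 1/2 197/200
2 1 9729/10000
3 3/2 4717/5000
DF(0.5y) is solved at step 1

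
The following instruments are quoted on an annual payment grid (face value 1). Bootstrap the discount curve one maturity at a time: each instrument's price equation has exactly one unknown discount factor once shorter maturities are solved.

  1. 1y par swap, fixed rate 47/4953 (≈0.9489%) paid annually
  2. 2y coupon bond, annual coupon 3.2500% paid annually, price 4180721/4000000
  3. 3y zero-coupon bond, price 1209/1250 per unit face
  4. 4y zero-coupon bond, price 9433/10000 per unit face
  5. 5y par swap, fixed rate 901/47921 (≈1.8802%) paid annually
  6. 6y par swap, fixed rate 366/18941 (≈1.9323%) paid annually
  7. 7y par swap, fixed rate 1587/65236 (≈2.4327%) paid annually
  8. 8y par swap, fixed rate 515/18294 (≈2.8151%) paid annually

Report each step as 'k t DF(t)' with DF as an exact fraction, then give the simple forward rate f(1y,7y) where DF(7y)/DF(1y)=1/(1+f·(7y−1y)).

1 1 4953/5000
2 2 9811/10000
3 3 1209/1250
4 4 9433/10000
5 5 9099/10000
6 6 4451/5000
7 7 8413/10000
8 8 397/500
f(1y,7y) = ((4953/5000)/(8413/10000) − 1)/(6) = 1493/50478 ≈ 2.9577%

step 1 [1y] swap r/1=47/4953: DF=(1 − 47/4953·(0))/(1+47/4953) = 4953/5000 ≈ 0.990600
step 2 [2y] bond c/1=13/400: DF=(4180721/4000000 − 13/400·(0.990600))/(1+13/400) = 9811/10000 ≈ 0.981100
step 3 [3y] zero: DF = P = 1209/1250 ≈ 0.967200
step 4 [4y] zero: DF = P = 9433/10000 ≈ 0.943300
step 5 [5y] swap r/1=901/47921: DF=(1 − 901/47921·(0.990600+0.981100+0.967200+0.943300))/(1+901/47921) = 9099/10000 ≈ 0.909900
step 6 [6y] swap r/1=366/18941: DF=(1 − 366/18941·(0.990600+0.981100+0.967200+0.943300+0.909900))/(1+366/18941) = 4451/5000 ≈ 0.890200
step 7 [7y] swap r/1=1587/65236: DF=(1 − 1587/65236·(0.990600+0.981100+0.967200+0.943300+0.909900+0.890200))/(1+1587/65236) = 8413/10000 ≈ 0.841300
step 8 [8y] swap r/1=515/18294: DF=(1 − 515/18294·(0.990600+0.981100+0.967200+0.943300+0.909900+0.890200+0.841300))/(1+515/18294) = 397/500 ≈ 0.794000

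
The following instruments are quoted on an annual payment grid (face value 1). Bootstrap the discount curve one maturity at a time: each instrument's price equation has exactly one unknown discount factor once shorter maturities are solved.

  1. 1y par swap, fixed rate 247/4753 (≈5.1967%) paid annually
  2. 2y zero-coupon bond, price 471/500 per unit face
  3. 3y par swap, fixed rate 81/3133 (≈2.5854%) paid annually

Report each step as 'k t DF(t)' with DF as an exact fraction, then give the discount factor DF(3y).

step 1 [1y] swap r/1=247/4753: DF=(1 − 247/4753·(0))/(1+247/4753) = 4753/5000 ≈ 0.950600
step 2 [2y] zero: DF = P = 471/500 ≈ 0.942000
step 3 [3y] swap r/1=81/3133: DF=(1 − 81/3133·(0.950600+0.942000))/(1+81/3133) = 9271/10000 ≈ 0.927100

1 1 4753/5000
2 2 471/500
3 3 9271/10000
DF(3y) = 9271/10000 ≈ 0.927100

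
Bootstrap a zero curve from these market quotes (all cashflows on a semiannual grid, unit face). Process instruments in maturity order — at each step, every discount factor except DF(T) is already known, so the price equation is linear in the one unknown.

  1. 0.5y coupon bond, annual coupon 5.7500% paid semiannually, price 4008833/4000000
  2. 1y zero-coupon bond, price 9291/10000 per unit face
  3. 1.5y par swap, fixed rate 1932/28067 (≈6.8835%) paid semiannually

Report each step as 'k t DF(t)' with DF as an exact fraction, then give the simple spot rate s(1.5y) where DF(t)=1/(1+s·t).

1 1/2 4871/5000
2 1 9291/10000
3 3/2 4517/5000
s(1.5y) = (1/(4517/5000) − 1)/(3/2) = 322/4517 ≈ 7.1286%

step 1 [0.5y] bond c/2=23/800: DF=(4008833/4000000 − 23/800·(0))/(1+23/800) = 4871/5000 ≈ 0.974200
step 2 [1y] zero: DF = P = 9291/10000 ≈ 0.929100
step 3 [1.5y] swap r/2=966/28067: DF=(1 − 966/28067·(0.974200+0.929100))/(1+966/28067) = 4517/5000 ≈ 0.903400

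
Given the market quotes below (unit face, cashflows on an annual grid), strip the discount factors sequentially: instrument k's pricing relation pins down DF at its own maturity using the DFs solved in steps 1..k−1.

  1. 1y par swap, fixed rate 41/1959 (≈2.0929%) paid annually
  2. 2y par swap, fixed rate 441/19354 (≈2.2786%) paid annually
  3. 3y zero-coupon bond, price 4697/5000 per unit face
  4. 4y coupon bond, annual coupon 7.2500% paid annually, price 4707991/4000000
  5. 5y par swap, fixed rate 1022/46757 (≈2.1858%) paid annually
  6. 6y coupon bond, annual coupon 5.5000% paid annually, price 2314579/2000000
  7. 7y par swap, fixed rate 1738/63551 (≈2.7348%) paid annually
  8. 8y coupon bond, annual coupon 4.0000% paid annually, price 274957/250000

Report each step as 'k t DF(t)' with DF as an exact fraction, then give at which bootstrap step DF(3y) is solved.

step 1 [1y] swap r/1=41/1959: DF=(1 − 41/1959·(0))/(1+41/1959) = 1959/2000 ≈ 0.979500
step 2 [2y] swap r/1=441/19354: DF=(1 − 441/19354·(0.979500))/(1+441/19354) = 9559/10000 ≈ 0.955900
step 3 [3y] zero: DF = P = 4697/5000 ≈ 0.939400
step 4 [4y] bond c/1=29/400: DF=(4707991/4000000 − 29/400·(0.979500+0.955900+0.939400))/(1+29/400) = 9031/10000 ≈ 0.903100
step 5 [5y] swap r/1=1022/46757: DF=(1 − 1022/46757·(0.979500+0.955900+0.939400+0.903100))/(1+1022/46757) = 4489/5000 ≈ 0.897800
step 6 [6y] bond c/1=11/200: DF=(2314579/2000000 − 11/200·(0.979500+0.955900+0.939400+0.903100+0.897800))/(1+11/200) = 2133/2500 ≈ 0.853200
step 7 [7y] swap r/1=1738/63551: DF=(1 − 1738/63551·(0.979500+0.955900+0.939400+0.903100+0.897800+0.853200))/(1+1738/63551) = 4131/5000 ≈ 0.826200
step 8 [8y] bond c/1=1/25: DF=(274957/250000 − 1/25·(0.979500+0.955900+0.939400+0.903100+0.897800+0.853200+0.826200))/(1+1/25) = 8131/10000 ≈ 0.813100

1 1 1959/2000
2 2 9559/10000
3 3 4697/5000
4 4 9031/10000
5 5 4489/5000
6 6 2133/2500
7 7 4131/5000
8 8 8131/10000
DF(3y) is solved at step 3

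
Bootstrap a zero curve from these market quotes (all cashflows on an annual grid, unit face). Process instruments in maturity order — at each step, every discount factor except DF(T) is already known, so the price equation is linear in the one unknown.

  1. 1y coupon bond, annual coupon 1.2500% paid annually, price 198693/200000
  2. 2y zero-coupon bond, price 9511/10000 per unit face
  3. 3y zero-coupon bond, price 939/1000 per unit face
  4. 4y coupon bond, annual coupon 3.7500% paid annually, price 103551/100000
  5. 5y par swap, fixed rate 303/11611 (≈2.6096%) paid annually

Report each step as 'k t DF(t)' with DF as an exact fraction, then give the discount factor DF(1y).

step 1 [1y] bond c/1=1/80: DF=(198693/200000 − 1/80·(0))/(1+1/80) = 2453/2500 ≈ 0.981200
step 2 [2y] zero: DF = P = 9511/10000 ≈ 0.951100
step 3 [3y] zero: DF = P = 939/1000 ≈ 0.939000
step 4 [4y] bond c/1=3/80: DF=(103551/100000 − 3/80·(0.981200+0.951100+0.939000))/(1+3/80) = 8943/10000 ≈ 0.894300
step 5 [5y] swap r/1=303/11611: DF=(1 − 303/11611·(0.981200+0.951100+0.939000+0.894300))/(1+303/11611) = 2197/2500 ≈ 0.878800

1 1 2453/2500
2 2 9511/10000
3 3 939/1000
4 4 8943/10000
5 5 2197/2500
DF(1y) = 2453/2500 ≈ 0.981200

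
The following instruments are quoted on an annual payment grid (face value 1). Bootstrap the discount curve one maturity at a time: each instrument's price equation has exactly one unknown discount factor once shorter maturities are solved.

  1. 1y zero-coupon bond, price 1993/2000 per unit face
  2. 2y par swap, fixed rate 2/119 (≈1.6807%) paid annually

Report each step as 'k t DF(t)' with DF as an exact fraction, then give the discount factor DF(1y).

step 1 [1y] zero: DF = P = 1993/2000 ≈ 0.996500
step 2 [2y] swap r/1=2/119: DF=(1 − 2/119·(0.996500))/(1+2/119) = 967/1000 ≈ 0.967000

1 1 1993/2000
2 2 967/1000
DF(1y) = 1993/2000 ≈ 0.996500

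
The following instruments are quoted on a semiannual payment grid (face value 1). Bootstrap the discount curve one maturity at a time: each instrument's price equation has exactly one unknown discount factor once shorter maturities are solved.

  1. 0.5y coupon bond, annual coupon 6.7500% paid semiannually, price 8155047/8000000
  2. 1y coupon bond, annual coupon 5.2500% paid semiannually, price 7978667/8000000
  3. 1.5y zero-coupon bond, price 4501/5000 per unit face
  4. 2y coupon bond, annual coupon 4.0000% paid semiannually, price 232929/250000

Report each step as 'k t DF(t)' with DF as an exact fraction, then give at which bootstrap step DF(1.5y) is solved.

1 1/2 9861/10000
2 1 4733/5000
3 3/2 4501/5000
4 2 8579/10000
DF(1.5y) is solved at step 3

step 1 [0.5y] bond c/2=27/800: DF=(8155047/8000000 − 27/800·(0))/(1+27/800) = 9861/10000 ≈ 0.986100
step 2 [1y] bond c/2=21/800: DF=(7978667/8000000 − 21/800·(0.986100))/(1+21/800) = 4733/5000 ≈ 0.946600
step 3 [1.5y] zero: DF = P = 4501/5000 ≈ 0.900200
step 4 [2y] bond c/2=1/50: DF=(232929/250000 − 1/50·(0.986100+0.946600+0.900200))/(1+1/50) = 8579/10000 ≈ 0.857900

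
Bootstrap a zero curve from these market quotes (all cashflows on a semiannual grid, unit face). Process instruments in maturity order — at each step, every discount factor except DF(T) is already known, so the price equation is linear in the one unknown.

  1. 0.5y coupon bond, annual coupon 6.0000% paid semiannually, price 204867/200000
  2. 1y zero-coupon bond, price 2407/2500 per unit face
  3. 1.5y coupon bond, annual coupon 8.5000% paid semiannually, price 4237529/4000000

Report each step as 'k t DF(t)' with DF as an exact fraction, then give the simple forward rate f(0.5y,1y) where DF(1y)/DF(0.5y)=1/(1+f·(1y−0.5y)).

step 1 [0.5y] bond c/2=3/100: DF=(204867/200000 − 3/100·(0))/(1+3/100) = 1989/2000 ≈ 0.994500
step 2 [1y] zero: DF = P = 2407/2500 ≈ 0.962800
step 3 [1.5y] bond c/2=17/400: DF=(4237529/4000000 − 17/400·(0.994500+0.962800))/(1+17/400) = 2341/2500 ≈ 0.936400

1 1/2 1989/2000
2 1 2407/2500
3 3/2 2341/2500
f(0.5y,1y) = ((1989/2000)/(2407/2500) − 1)/(1/2) = 317/4814 ≈ 6.5850%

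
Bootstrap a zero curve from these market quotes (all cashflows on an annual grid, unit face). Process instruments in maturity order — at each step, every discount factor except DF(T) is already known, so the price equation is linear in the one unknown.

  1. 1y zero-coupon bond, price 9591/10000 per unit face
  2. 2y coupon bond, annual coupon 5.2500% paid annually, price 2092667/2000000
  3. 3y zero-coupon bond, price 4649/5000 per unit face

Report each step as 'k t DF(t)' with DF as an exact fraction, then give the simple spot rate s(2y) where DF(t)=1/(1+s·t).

step 1 [1y] zero: DF = P = 9591/10000 ≈ 0.959100
step 2 [2y] bond c/1=21/400: DF=(2092667/2000000 − 21/400·(0.959100))/(1+21/400) = 9463/10000 ≈ 0.946300
step 3 [3y] zero: DF = P = 4649/5000 ≈ 0.929800

1 1 9591/10000
2 2 9463/10000
3 3 4649/5000
s(2y) = (1/(9463/10000) − 1)/(2) = 537/18926 ≈ 2.8374%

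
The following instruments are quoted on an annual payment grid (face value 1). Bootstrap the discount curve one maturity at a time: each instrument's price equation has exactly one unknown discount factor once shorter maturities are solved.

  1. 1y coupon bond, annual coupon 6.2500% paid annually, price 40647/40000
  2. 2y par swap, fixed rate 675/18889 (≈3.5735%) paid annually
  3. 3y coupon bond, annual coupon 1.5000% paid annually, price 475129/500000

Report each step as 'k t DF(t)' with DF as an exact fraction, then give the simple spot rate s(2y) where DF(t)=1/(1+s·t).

1 1 2391/2500
2 2 373/400
3 3 9083/10000
s(2y) = (1/(373/400) − 1)/(2) = 27/746 ≈ 3.6193%

step 1 [1y] bond c/1=1/16: DF=(40647/40000 − 1/16·(0))/(1+1/16) = 2391/2500 ≈ 0.956400
step 2 [2y] swap r/1=675/18889: DF=(1 − 675/18889·(0.956400))/(1+675/18889) = 373/400 ≈ 0.932500
step 3 [3y] bond c/1=3/200: DF=(475129/500000 − 3/200·(0.956400+0.932500))/(1+3/200) = 9083/10000 ≈ 0.908300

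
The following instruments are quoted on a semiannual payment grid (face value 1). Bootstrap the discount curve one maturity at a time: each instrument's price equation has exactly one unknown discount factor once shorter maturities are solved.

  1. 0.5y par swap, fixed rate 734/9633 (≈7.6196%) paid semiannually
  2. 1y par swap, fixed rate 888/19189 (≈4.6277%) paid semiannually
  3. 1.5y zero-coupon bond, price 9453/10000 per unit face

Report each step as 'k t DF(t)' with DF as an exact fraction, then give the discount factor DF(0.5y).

step 1 [0.5y] swap r/2=367/9633: DF=(1 − 367/9633·(0))/(1+367/9633) = 9633/10000 ≈ 0.963300
step 2 [1y] swap r/2=444/19189: DF=(1 − 444/19189·(0.963300))/(1+444/19189) = 2389/2500 ≈ 0.955600
step 3 [1.5y] zero: DF = P = 9453/10000 ≈ 0.945300

1 1/2 9633/10000
2 1 2389/2500
3 3/2 9453/10000
DF(0.5y) = 9633/10000 ≈ 0.963300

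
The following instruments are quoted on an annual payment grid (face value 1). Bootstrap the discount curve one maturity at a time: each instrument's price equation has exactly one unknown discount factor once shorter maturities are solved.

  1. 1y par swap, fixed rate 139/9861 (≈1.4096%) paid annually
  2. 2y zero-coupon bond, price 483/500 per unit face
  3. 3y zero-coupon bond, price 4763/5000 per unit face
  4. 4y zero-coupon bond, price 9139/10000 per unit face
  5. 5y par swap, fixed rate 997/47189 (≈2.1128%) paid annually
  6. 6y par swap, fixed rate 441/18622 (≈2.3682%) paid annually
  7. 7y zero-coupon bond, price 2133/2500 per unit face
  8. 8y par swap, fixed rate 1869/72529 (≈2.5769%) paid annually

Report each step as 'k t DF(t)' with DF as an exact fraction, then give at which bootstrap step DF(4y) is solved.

1 1 9861/10000
2 2 483/500
3 3 4763/5000
4 4 9139/10000
5 5 9003/10000
6 6 8677/10000
7 7 2133/2500
8 8 8131/10000
DF(4y) is solved at step 4

step 1 [1y] swap r/1=139/9861: DF=(1 − 139/9861·(0))/(1+139/9861) = 9861/10000 ≈ 0.986100
step 2 [2y] zero: DF = P = 483/500 ≈ 0.966000
step 3 [3y] zero: DF = P = 4763/5000 ≈ 0.952600
step 4 [4y] zero: DF = P = 9139/10000 ≈ 0.913900
step 5 [5y] swap r/1=997/47189: DF=(1 − 997/47189·(0.986100+0.966000+0.952600+0.913900))/(1+997/47189) = 9003/10000 ≈ 0.900300
step 6 [6y] swap r/1=441/18622: DF=(1 − 441/18622·(0.986100+0.966000+0.952600+0.913900+0.900300))/(1+441/18622) = 8677/10000 ≈ 0.867700
step 7 [7y] zero: DF = P = 2133/2500 ≈ 0.853200
step 8 [8y] swap r/1=1869/72529: DF=(1 − 1869/72529·(0.986100+0.966000+0.952600+0.913900+0.900300+0.867700+0.853200))/(1+1869/72529) = 8131/10000 ≈ 0.813100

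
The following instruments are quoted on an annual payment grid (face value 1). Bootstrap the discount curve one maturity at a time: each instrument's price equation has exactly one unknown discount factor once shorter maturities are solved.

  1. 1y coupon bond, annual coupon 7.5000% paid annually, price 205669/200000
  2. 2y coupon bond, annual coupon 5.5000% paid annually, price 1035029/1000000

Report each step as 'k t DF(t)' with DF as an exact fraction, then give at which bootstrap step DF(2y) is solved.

1 1 4783/5000
2 2 582/625
DF(2y) is solved at step 2

step 1 [1y] bond c/1=3/40: DF=(205669/200000 − 3/40·(0))/(1+3/40) = 4783/5000 ≈ 0.956600
step 2 [2y] bond c/1=11/200: DF=(1035029/1000000 − 11/200·(0.956600))/(1+11/200) = 582/625 ≈ 0.931200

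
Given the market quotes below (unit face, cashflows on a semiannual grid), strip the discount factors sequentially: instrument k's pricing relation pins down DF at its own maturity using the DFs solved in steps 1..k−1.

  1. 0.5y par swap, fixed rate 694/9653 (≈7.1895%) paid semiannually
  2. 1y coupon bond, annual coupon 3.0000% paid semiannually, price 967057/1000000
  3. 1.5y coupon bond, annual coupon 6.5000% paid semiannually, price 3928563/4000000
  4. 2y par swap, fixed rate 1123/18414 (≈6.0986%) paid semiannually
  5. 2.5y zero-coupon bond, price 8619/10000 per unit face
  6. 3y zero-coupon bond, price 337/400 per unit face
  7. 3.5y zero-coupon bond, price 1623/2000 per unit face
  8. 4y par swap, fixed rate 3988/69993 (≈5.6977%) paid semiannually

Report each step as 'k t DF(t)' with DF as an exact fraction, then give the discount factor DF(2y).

1 1/2 9653/10000
2 1 1877/2000
3 3/2 8913/10000
4 2 8877/10000
5 5/2 8619/10000
6 3 337/400
7 7/2 1623/2000
8 4 4003/5000
DF(2y) = 8877/10000 ≈ 0.887700

step 1 [0.5y] swap r/2=347/9653: DF=(1 − 347/9653·(0))/(1+347/9653) = 9653/10000 ≈ 0.965300
step 2 [1y] bond c/2=3/200: DF=(967057/1000000 − 3/200·(0.965300))/(1+3/200) = 1877/2000 ≈ 0.938500
step 3 [1.5y] bond c/2=13/400: DF=(3928563/4000000 − 13/400·(0.965300+0.938500))/(1+13/400) = 8913/10000 ≈ 0.891300
step 4 [2y] swap r/2=1123/36828: DF=(1 − 1123/36828·(0.965300+0.938500+0.891300))/(1+1123/36828) = 8877/10000 ≈ 0.887700
step 5 [2.5y] zero: DF = P = 8619/10000 ≈ 0.861900
step 6 [3y] zero: DF = P = 337/400 ≈ 0.842500
step 7 [3.5y] zero: DF = P = 1623/2000 ≈ 0.811500
step 8 [4y] swap r/2=1994/69993: DF=(1 − 1994/69993·(0.965300+0.938500+0.891300+0.887700+0.861900+0.842500+0.811500))/(1+1994/69993) = 4003/5000 ≈ 0.800600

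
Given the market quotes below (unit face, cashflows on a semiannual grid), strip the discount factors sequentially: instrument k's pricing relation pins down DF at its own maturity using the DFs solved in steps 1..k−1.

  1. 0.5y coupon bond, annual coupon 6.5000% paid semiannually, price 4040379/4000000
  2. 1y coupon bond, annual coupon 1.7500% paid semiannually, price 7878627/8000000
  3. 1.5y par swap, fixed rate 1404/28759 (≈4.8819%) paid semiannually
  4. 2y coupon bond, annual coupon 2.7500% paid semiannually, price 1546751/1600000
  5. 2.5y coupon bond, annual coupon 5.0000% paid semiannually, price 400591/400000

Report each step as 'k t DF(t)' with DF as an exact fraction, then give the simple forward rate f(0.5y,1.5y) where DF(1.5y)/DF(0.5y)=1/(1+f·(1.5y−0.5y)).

1 1/2 9783/10000
2 1 4839/5000
3 3/2 4649/5000
4 2 4573/5000
5 5/2 4423/5000
f(0.5y,1.5y) = ((9783/10000)/(4649/5000) − 1)/(1) = 485/9298 ≈ 5.2162%

step 1 [0.5y] bond c/2=13/400: DF=(4040379/4000000 − 13/400·(0))/(1+13/400) = 9783/10000 ≈ 0.978300
step 2 [1y] bond c/2=7/800: DF=(7878627/8000000 − 7/800·(0.978300))/(1+7/800) = 4839/5000 ≈ 0.967800
step 3 [1.5y] swap r/2=702/28759: DF=(1 − 702/28759·(0.978300+0.967800))/(1+702/28759) = 4649/5000 ≈ 0.929800
step 4 [2y] bond c/2=11/800: DF=(1546751/1600000 − 11/800·(0.978300+0.967800+0.929800))/(1+11/800) = 4573/5000 ≈ 0.914600
step 5 [2.5y] bond c/2=1/40: DF=(400591/400000 − 1/40·(0.978300+0.967800+0.929800+0.914600))/(1+1/40) = 4423/5000 ≈ 0.884600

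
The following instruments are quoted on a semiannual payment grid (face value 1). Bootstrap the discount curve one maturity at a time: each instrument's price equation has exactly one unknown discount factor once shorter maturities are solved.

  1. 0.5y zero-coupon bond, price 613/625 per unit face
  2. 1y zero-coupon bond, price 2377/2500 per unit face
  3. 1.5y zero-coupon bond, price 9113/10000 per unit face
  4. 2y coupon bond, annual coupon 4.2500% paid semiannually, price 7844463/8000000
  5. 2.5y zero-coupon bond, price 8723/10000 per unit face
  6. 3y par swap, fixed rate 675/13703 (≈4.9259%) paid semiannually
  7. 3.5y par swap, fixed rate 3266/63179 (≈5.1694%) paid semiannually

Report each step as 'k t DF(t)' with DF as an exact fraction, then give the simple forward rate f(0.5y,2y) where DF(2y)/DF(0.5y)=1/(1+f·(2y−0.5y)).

1 1/2 613/625
2 1 2377/2500
3 3/2 9113/10000
4 2 901/1000
5 5/2 8723/10000
6 3 173/200
7 7/2 8367/10000
f(0.5y,2y) = ((613/625)/(901/1000) − 1)/(3/2) = 266/4505 ≈ 5.9046%

step 1 [0.5y] zero: DF = P = 613/625 ≈ 0.980800
step 2 [1y] zero: DF = P = 2377/2500 ≈ 0.950800
step 3 [1.5y] zero: DF = P = 9113/10000 ≈ 0.911300
step 4 [2y] bond c/2=17/800: DF=(7844463/8000000 − 17/800·(0.980800+0.950800+0.911300))/(1+17/800) = 901/1000 ≈ 0.901000
step 5 [2.5y] zero: DF = P = 8723/10000 ≈ 0.872300
step 6 [3y] swap r/2=675/27406: DF=(1 − 675/27406·(0.980800+0.950800+0.911300+0.901000+0.872300))/(1+675/27406) = 173/200 ≈ 0.865000
step 7 [3.5y] swap r/2=1633/63179: DF=(1 − 1633/63179·(0.980800+0.950800+0.911300+0.901000+0.872300+0.865000))/(1+1633/63179) = 8367/10000 ≈ 0.836700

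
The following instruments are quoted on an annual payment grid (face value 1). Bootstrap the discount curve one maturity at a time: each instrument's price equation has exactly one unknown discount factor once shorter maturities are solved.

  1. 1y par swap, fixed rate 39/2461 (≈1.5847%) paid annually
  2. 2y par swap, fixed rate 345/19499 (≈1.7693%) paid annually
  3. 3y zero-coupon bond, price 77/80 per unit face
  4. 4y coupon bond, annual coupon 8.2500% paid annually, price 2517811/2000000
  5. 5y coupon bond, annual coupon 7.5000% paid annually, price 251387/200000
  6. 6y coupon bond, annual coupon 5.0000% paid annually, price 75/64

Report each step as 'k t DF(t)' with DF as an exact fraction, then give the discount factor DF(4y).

step 1 [1y] swap r/1=39/2461: DF=(1 − 39/2461·(0))/(1+39/2461) = 2461/2500 ≈ 0.984400
step 2 [2y] swap r/1=345/19499: DF=(1 − 345/19499·(0.984400))/(1+345/19499) = 1931/2000 ≈ 0.965500
step 3 [3y] zero: DF = P = 77/80 ≈ 0.962500
step 4 [4y] bond c/1=33/400: DF=(2517811/2000000 − 33/400·(0.984400+0.965500+0.962500))/(1+33/400) = 941/1000 ≈ 0.941000
step 5 [5y] bond c/1=3/40: DF=(251387/200000 − 3/40·(0.984400+0.965500+0.962500+0.941000))/(1+3/40) = 2251/2500 ≈ 0.900400
step 6 [6y] bond c/1=1/20: DF=(75/64 − 1/20·(0.984400+0.965500+0.962500+0.941000+0.900400))/(1+1/20) = 8897/10000 ≈ 0.889700

1 1 2461/2500
2 2 1931/2000
3 3 77/80
4 4 941/1000
5 5 2251/2500
6 6 8897/10000
DF(4y) = 941/1000 ≈ 0.941000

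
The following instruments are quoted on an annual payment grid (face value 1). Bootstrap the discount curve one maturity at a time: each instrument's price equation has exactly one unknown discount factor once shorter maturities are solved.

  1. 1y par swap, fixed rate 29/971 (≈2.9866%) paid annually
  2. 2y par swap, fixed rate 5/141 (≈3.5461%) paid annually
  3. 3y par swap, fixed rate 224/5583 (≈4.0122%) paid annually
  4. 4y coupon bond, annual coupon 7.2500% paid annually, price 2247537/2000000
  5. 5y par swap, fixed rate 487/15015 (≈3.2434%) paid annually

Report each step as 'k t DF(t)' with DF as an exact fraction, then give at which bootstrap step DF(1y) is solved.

1 1 971/1000
2 2 373/400
3 3 111/125
4 4 8591/10000
5 5 8539/10000
DF(1y) is solved at step 1

step 1 [1y] swap r/1=29/971: DF=(1 − 29/971·(0))/(1+29/971) = 971/1000 ≈ 0.971000
step 2 [2y] swap r/1=5/141: DF=(1 − 5/141·(0.971000))/(1+5/141) = 373/400 ≈ 0.932500
step 3 [3y] swap r/1=224/5583: DF=(1 − 224/5583·(0.971000+0.932500))/(1+224/5583) = 111/125 ≈ 0.888000
step 4 [4y] bond c/1=29/400: DF=(2247537/2000000 − 29/400·(0.971000+0.932500+0.888000))/(1+29/400) = 8591/10000 ≈ 0.859100
step 5 [5y] swap r/1=487/15015: DF=(1 − 487/15015·(0.971000+0.932500+0.888000+0.859100))/(1+487/15015) = 8539/10000 ≈ 0.853900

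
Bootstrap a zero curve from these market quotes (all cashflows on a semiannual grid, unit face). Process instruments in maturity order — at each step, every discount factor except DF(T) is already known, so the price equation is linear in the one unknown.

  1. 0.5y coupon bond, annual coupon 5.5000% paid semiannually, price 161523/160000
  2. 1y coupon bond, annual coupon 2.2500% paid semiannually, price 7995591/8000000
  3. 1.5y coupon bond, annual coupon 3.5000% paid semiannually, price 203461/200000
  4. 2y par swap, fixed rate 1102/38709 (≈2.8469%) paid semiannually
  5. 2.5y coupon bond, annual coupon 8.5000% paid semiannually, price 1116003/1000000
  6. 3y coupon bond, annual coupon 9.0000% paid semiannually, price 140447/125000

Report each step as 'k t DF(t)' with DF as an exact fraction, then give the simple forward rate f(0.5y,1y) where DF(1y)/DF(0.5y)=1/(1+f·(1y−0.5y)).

step 1 [0.5y] bond c/2=11/400: DF=(161523/160000 − 11/400·(0))/(1+11/400) = 393/400 ≈ 0.982500
step 2 [1y] bond c/2=9/800: DF=(7995591/8000000 − 9/800·(0.982500))/(1+9/800) = 4887/5000 ≈ 0.977400
step 3 [1.5y] bond c/2=7/400: DF=(203461/200000 − 7/400·(0.982500+0.977400))/(1+7/400) = 9661/10000 ≈ 0.966100
step 4 [2y] swap r/2=551/38709: DF=(1 − 551/38709·(0.982500+0.977400+0.966100))/(1+551/38709) = 9449/10000 ≈ 0.944900
step 5 [2.5y] bond c/2=17/400: DF=(1116003/1000000 − 17/400·(0.982500+0.977400+0.966100+0.944900))/(1+17/400) = 9127/10000 ≈ 0.912700
step 6 [3y] bond c/2=9/200: DF=(140447/125000 − 9/200·(0.982500+0.977400+0.966100+0.944900+0.912700))/(1+9/200) = 2173/2500 ≈ 0.869200

1 1/2 393/400
2 1 4887/5000
3 3/2 9661/10000
4 2 9449/10000
5 5/2 9127/10000
6 3 2173/2500
f(0.5y,1y) = ((393/400)/(4887/5000) − 1)/(1/2) = 17/1629 ≈ 1.0436%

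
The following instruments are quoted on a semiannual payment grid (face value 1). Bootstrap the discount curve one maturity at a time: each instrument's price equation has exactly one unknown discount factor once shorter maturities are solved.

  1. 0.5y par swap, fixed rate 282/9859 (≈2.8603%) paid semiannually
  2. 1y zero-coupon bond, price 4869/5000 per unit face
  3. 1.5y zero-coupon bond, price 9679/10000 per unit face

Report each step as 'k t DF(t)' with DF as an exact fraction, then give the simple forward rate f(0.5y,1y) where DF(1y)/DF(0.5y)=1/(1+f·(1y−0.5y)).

1 1/2 9859/10000
2 1 4869/5000
3 3/2 9679/10000
f(0.5y,1y) = ((9859/10000)/(4869/5000) − 1)/(1/2) = 121/4869 ≈ 2.4851%

step 1 [0.5y] swap r/2=141/9859: DF=(1 − 141/9859·(0))/(1+141/9859) = 9859/10000 ≈ 0.985900
step 2 [1y] zero: DF = P = 4869/5000 ≈ 0.973800
step 3 [1.5y] zero: DF = P = 9679/10000 ≈ 0.967900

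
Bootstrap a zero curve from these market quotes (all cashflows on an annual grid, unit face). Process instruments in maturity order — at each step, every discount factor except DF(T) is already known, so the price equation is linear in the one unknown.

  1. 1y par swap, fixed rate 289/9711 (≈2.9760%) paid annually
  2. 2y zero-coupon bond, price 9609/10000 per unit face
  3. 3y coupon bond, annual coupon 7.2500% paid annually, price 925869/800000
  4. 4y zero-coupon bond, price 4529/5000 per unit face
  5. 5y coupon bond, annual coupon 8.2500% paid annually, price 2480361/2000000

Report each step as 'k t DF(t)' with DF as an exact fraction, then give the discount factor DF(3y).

1 1 9711/10000
2 2 9609/10000
3 3 1897/2000
4 4 4529/5000
5 5 8571/10000
DF(3y) = 1897/2000 ≈ 0.948500

step 1 [1y] swap r/1=289/9711: DF=(1 − 289/9711·(0))/(1+289/9711) = 9711/10000 ≈ 0.971100
step 2 [2y] zero: DF = P = 9609/10000 ≈ 0.960900
step 3 [3y] bond c/1=29/400: DF=(925869/800000 − 29/400·(0.971100+0.960900))/(1+29/400) = 1897/2000 ≈ 0.948500
step 4 [4y] zero: DF = P = 4529/5000 ≈ 0.905800
step 5 [5y] bond c/1=33/400: DF=(2480361/2000000 − 33/400·(0.971100+0.960900+0.948500+0.905800))/(1+33/400) = 8571/10000 ≈ 0.857100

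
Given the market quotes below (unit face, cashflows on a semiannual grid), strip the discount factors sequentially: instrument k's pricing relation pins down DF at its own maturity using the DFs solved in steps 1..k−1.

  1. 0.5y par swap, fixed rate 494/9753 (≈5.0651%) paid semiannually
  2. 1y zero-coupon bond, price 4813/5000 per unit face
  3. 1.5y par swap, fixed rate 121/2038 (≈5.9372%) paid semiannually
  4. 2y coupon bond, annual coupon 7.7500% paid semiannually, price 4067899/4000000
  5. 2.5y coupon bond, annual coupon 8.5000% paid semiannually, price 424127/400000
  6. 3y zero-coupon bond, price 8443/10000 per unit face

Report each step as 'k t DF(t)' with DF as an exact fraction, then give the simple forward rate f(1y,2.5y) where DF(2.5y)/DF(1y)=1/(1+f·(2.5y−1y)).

1 1/2 9753/10000
2 1 4813/5000
3 3/2 9153/10000
4 2 4363/5000
5 5/2 2163/2500
6 3 8443/10000
f(1y,2.5y) = ((4813/5000)/(2163/2500) − 1)/(3/2) = 487/6489 ≈ 7.5050%

step 1 [0.5y] swap r/2=247/9753: DF=(1 − 247/9753·(0))/(1+247/9753) = 9753/10000 ≈ 0.975300
step 2 [1y] zero: DF = P = 4813/5000 ≈ 0.962600
step 3 [1.5y] swap r/2=121/4076: DF=(1 − 121/4076·(0.975300+0.962600))/(1+121/4076) = 9153/10000 ≈ 0.915300
step 4 [2y] bond c/2=31/800: DF=(4067899/4000000 − 31/800·(0.975300+0.962600+0.915300))/(1+31/800) = 4363/5000 ≈ 0.872600
step 5 [2.5y] bond c/2=17/400: DF=(424127/400000 − 17/400·(0.975300+0.962600+0.915300+0.872600))/(1+17/400) = 2163/2500 ≈ 0.865200
step 6 [3y] zero: DF = P = 8443/10000 ≈ 0.844300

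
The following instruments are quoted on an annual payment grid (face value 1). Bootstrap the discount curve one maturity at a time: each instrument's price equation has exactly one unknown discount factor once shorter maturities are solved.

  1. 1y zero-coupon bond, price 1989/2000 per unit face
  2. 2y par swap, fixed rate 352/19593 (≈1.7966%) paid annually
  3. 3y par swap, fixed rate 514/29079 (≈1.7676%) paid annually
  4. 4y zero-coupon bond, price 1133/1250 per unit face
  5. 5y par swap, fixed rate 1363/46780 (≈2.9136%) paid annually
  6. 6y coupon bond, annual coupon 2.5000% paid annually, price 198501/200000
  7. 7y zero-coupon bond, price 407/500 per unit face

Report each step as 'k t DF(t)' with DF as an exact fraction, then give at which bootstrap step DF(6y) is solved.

step 1 [1y] zero: DF = P = 1989/2000 ≈ 0.994500
step 2 [2y] swap r/1=352/19593: DF=(1 − 352/19593·(0.994500))/(1+352/19593) = 603/625 ≈ 0.964800
step 3 [3y] swap r/1=514/29079: DF=(1 − 514/29079·(0.994500+0.964800))/(1+514/29079) = 4743/5000 ≈ 0.948600
step 4 [4y] zero: DF = P = 1133/1250 ≈ 0.906400
step 5 [5y] swap r/1=1363/46780: DF=(1 − 1363/46780·(0.994500+0.964800+0.948600+0.906400))/(1+1363/46780) = 8637/10000 ≈ 0.863700
step 6 [6y] bond c/1=1/40: DF=(198501/200000 − 1/40·(0.994500+0.964800+0.948600+0.906400+0.863700))/(1+1/40) = 4271/5000 ≈ 0.854200
step 7 [7y] zero: DF = P = 407/500 ≈ 0.814000

1 1 1989/2000
2 2 603/625
3 3 4743/5000
4 4 1133/1250
5 5 8637/10000
6 6 4271/5000
7 7 407/500
DF(6y) is solved at step 6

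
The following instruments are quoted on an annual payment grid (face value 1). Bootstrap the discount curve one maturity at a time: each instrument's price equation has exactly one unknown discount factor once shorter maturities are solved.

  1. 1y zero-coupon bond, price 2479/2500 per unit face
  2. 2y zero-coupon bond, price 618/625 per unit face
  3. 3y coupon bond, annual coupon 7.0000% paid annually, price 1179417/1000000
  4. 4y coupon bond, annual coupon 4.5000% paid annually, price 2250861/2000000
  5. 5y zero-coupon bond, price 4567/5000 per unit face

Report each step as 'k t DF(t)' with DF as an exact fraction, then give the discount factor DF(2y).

1 1 2479/2500
2 2 618/625
3 3 9727/10000
4 4 4749/5000
5 5 4567/5000
DF(2y) = 618/625 ≈ 0.988800

step 1 [1y] zero: DF = P = 2479/2500 ≈ 0.991600
step 2 [2y] zero: DF = P = 618/625 ≈ 0.988800
step 3 [3y] bond c/1=7/100: DF=(1179417/1000000 − 7/100·(0.991600+0.988800))/(1+7/100) = 9727/10000 ≈ 0.972700
step 4 [4y] bond c/1=9/200: DF=(2250861/2000000 − 9/200·(0.991600+0.988800+0.972700))/(1+9/200) = 4749/5000 ≈ 0.949800
step 5 [5y] zero: DF = P = 4567/5000 ≈ 0.913400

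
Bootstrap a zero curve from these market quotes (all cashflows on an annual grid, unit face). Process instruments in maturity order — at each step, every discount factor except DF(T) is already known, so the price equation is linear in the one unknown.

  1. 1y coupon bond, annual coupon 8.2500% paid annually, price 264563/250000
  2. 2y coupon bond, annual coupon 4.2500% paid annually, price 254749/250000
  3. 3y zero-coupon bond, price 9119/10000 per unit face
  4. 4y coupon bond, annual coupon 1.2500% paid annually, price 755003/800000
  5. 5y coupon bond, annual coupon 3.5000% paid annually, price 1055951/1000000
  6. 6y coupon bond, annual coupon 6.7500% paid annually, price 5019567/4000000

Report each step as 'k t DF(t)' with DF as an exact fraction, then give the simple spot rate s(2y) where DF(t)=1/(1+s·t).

step 1 [1y] bond c/1=33/400: DF=(264563/250000 − 33/400·(0))/(1+33/400) = 611/625 ≈ 0.977600
step 2 [2y] bond c/1=17/400: DF=(254749/250000 − 17/400·(0.977600))/(1+17/400) = 586/625 ≈ 0.937600
step 3 [3y] zero: DF = P = 9119/10000 ≈ 0.911900
step 4 [4y] bond c/1=1/80: DF=(755003/800000 − 1/80·(0.977600+0.937600+0.911900))/(1+1/80) = 2243/2500 ≈ 0.897200
step 5 [5y] bond c/1=7/200: DF=(1055951/1000000 − 7/200·(0.977600+0.937600+0.911900+0.897200))/(1+7/200) = 8943/10000 ≈ 0.894300
step 6 [6y] bond c/1=27/400: DF=(5019567/4000000 − 27/400·(0.977600+0.937600+0.911900+0.897200+0.894300))/(1+27/400) = 1767/2000 ≈ 0.883500

1 1 611/625
2 2 586/625
3 3 9119/10000
4 4 2243/2500
5 5 8943/10000
6 6 1767/2000
s(2y) = (1/(586/625) − 1)/(2) = 39/1172 ≈ 3.3276%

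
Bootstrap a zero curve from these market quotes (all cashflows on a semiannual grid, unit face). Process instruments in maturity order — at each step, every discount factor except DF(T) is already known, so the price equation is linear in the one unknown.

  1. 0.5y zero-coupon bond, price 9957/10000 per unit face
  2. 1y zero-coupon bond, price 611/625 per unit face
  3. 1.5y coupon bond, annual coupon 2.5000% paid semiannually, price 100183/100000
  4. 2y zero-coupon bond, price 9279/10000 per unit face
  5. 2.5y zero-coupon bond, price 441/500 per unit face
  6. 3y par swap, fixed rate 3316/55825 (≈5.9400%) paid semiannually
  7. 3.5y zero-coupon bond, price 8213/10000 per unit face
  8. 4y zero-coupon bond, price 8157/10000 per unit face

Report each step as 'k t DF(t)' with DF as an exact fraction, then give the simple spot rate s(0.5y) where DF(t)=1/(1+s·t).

step 1 [0.5y] zero: DF = P = 9957/10000 ≈ 0.995700
step 2 [1y] zero: DF = P = 611/625 ≈ 0.977600
step 3 [1.5y] bond c/2=1/80: DF=(100183/100000 − 1/80·(0.995700+0.977600))/(1+1/80) = 9651/10000 ≈ 0.965100
step 4 [2y] zero: DF = P = 9279/10000 ≈ 0.927900
step 5 [2.5y] zero: DF = P = 441/500 ≈ 0.882000
step 6 [3y] swap r/2=1658/55825: DF=(1 − 1658/55825·(0.995700+0.977600+0.965100+0.927900+0.882000))/(1+1658/55825) = 4171/5000 ≈ 0.834200
step 7 [3.5y] zero: DF = P = 8213/10000 ≈ 0.821300
step 8 [4y] zero: DF = P = 8157/10000 ≈ 0.815700

1 1/2 9957/10000
2 1 611/625
3 3/2 9651/10000
4 2 9279/10000
5 5/2 441/500
6 3 4171/5000
7 7/2 8213/10000
8 4 8157/10000
s(0.5y) = (1/(9957/10000) − 1)/(1/2) = 86/9957 ≈ 0.8637%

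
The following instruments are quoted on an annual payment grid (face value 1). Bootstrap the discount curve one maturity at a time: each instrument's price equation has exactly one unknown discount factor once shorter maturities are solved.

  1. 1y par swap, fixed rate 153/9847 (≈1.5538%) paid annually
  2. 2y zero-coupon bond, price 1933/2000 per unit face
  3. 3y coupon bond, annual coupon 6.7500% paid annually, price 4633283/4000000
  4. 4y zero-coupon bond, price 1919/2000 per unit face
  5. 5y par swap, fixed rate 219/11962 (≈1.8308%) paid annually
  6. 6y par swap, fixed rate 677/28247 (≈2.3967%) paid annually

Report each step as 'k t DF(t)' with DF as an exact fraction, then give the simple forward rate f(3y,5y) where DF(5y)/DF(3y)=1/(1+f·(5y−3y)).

step 1 [1y] swap r/1=153/9847: DF=(1 − 153/9847·(0))/(1+153/9847) = 9847/10000 ≈ 0.984700
step 2 [2y] zero: DF = P = 1933/2000 ≈ 0.966500
step 3 [3y] bond c/1=27/400: DF=(4633283/4000000 − 27/400·(0.984700+0.966500))/(1+27/400) = 9617/10000 ≈ 0.961700
step 4 [4y] zero: DF = P = 1919/2000 ≈ 0.959500
step 5 [5y] swap r/1=219/11962: DF=(1 − 219/11962·(0.984700+0.966500+0.961700+0.959500))/(1+219/11962) = 2281/2500 ≈ 0.912400
step 6 [6y] swap r/1=677/28247: DF=(1 − 677/28247·(0.984700+0.966500+0.961700+0.959500+0.912400))/(1+677/28247) = 4323/5000 ≈ 0.864600

1 1 9847/10000
2 2 1933/2000
3 3 9617/10000
4 4 1919/2000
5 5 2281/2500
6 6 4323/5000
f(3y,5y) = ((9617/10000)/(2281/2500) − 1)/(2) = 493/18248 ≈ 2.7017%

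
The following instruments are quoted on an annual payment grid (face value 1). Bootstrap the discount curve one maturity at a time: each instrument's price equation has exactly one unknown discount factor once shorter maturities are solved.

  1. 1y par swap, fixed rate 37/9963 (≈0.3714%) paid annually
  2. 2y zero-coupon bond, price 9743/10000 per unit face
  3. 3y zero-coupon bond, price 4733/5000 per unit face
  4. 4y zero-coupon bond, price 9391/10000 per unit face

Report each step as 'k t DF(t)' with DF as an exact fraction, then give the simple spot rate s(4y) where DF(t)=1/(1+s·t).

step 1 [1y] swap r/1=37/9963: DF=(1 − 37/9963·(0))/(1+37/9963) = 9963/10000 ≈ 0.996300
step 2 [2y] zero: DF = P = 9743/10000 ≈ 0.974300
step 3 [3y] zero: DF = P = 4733/5000 ≈ 0.946600
step 4 [4y] zero: DF = P = 9391/10000 ≈ 0.939100

1 1 9963/10000
2 2 9743/10000
3 3 4733/5000
4 4 9391/10000
s(4y) = (1/(9391/10000) − 1)/(4) = 609/37564 ≈ 1.6212%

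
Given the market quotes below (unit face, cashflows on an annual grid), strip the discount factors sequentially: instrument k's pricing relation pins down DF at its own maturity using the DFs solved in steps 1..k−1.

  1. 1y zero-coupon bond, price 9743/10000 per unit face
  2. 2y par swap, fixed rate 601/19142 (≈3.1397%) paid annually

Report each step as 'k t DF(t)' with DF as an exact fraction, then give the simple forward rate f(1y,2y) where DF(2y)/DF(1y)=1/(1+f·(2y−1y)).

step 1 [1y] zero: DF = P = 9743/10000 ≈ 0.974300
step 2 [2y] swap r/1=601/19142: DF=(1 − 601/19142·(0.974300))/(1+601/19142) = 9399/10000 ≈ 0.939900

1 1 9743/10000
2 2 9399/10000
f(1y,2y) = ((9743/10000)/(9399/10000) − 1)/(1) = 344/9399 ≈ 3.6600%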